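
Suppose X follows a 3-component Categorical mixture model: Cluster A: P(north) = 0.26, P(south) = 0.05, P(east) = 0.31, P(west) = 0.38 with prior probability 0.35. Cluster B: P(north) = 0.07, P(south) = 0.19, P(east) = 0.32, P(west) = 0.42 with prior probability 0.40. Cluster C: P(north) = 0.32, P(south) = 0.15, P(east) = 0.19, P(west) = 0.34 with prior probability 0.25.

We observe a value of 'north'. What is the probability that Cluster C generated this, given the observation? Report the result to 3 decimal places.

0.402

Posterior ∝ prior × likelihood, so P(k | x) ∝ π_k f_k(x); normalise over all components.
Component likelihoods at x = 'north':
  L_A = 0.26
  L_B = 0.07
  L_C = 0.32
Unnormalised posteriors:
  π_A·L_A = 0.35 × 0.26 = 0.091
  π_B·L_B = 0.40 × 0.07 = 0.028
  π_C·L_C = 0.25 × 0.32 = 0.08
Evidence: 0.091 + 0.028 + 0.08 = 0.199
P(Cluster C | the observation) = 0.08 / 0.199 ≈ 0.402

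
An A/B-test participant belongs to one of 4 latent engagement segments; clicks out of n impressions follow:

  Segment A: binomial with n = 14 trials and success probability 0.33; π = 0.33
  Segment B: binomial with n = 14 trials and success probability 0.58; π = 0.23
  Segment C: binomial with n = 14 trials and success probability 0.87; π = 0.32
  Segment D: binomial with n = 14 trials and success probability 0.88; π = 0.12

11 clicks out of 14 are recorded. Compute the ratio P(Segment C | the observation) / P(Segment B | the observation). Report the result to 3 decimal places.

Only the two components matter; the odds are (P(Z=i) f_i(x)) / (P(Z=j) f_j(x)).
Binomial probabilities:
  p_A = C(14,11)·0.33^11·0.67^3 = 364·5.05421e-06·0.300763 = 0.000553324
  p_B = C(14,11)·0.58^11·0.42^3 = 364·0.00249866·0.074088 = 0.0673841
  p_C = C(14,11)·0.87^11·0.13^3 = 364·0.216128·0.002197 = 0.17284
  p_D = C(14,11)·0.88^11·0.12^3 = 364·0.245081·0.001728 = 0.154154
Odds = (0.32/0.23) × (0.17284/0.0673841) = 1.3913 × 2.56499 ≈ 3.569

3.569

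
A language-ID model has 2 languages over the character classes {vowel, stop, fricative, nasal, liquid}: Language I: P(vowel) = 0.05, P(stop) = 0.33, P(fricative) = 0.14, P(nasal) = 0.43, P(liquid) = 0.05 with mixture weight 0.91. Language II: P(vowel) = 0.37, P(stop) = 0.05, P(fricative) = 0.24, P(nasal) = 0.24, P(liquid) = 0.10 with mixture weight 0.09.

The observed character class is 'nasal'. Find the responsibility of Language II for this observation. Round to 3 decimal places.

0.052

Posterior ∝ prior × likelihood, so P(k | x) ∝ P(Z=k) f_k(x); normalise over all components.
Component likelihoods at x = 'nasal':
  f_I = 0.43
  f_II = 0.24
Prior × likelihood for each component:
  P(Z=I)·f_I = 0.91 × 0.43 = 0.3913
  P(Z=II)·f_II = 0.09 × 0.24 = 0.0216
Sum: 0.3913 + 0.0216 = 0.4129
So the posterior for Language II is 0.0216 / 0.4129 ≈ 0.052.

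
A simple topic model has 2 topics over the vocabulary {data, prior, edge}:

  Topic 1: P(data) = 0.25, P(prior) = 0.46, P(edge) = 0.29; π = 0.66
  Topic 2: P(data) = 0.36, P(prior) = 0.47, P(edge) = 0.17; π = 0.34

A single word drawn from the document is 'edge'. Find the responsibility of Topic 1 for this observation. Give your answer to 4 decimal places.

By Bayes' theorem, P(k | x) = π_k f_k(x) / Σ_j π_j f_j(x).
Evaluate each component's likelihood at the observed value:
  p_1 = 0.29
  p_2 = 0.17
Weight by the priors:
  π_1·p_1 = 0.66 × 0.29 = 0.1914
  π_2·p_2 = 0.34 × 0.17 = 0.0578
Marginal: 0.1914 + 0.0578 = 0.2492
P(Topic 1 | the observation) = 0.1914 / 0.2492 ≈ 0.7681

0.7681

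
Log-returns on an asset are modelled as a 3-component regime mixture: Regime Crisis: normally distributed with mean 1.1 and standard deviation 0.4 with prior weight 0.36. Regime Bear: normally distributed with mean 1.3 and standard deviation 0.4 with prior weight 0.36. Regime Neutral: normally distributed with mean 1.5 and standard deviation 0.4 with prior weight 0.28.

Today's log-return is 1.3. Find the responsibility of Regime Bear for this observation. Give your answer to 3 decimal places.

Posterior ∝ prior × likelihood, so P(k | x) ∝ w_k f_k(x); normalise over all components.
Normal densities:
  L_Crisis = (1/(0.4·√(2π)))·exp(−(1.3−1.1)²/(2·0.4²)) = 0.997356·exp(-0.12500) = 0.880163
  L_Bear = (1/(0.4·√(2π)))·exp(−(1.3−1.3)²/(2·0.4²)) = 0.997356·exp(-0.00000) = 0.997356
  L_Neutral = (1/(0.4·√(2π)))·exp(−(1.3−1.5)²/(2·0.4²)) = 0.997356·exp(-0.12500) = 0.880163
Prior × likelihood for each component:
  w_Crisis·L_Crisis = 0.36 × 0.880163 = 0.316859
  w_Bear·L_Bear = 0.36 × 0.997356 = 0.359048
  w_Neutral·L_Neutral = 0.28 × 0.880163 = 0.246446
Normaliser: 0.316859 + 0.359048 + 0.246446 = 0.922353
So the posterior for Regime Bear is 0.359048 / 0.922353 ≈ 0.389.

0.389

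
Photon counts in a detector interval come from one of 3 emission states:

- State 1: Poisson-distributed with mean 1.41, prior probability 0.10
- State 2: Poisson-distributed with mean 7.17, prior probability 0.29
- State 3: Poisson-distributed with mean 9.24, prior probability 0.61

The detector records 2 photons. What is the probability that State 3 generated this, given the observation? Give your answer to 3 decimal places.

0.078

The responsibility of component k is π_k f_k(x) divided by Σ_j π_j f_j(x).
Component likelihoods at x = 2 photons:
  L_1 = 0.242691
  L_2 = 0.019775
  L_3 = 0.00414413
Prior × likelihood for each component:
  π_1·L_1 = 0.10 × 0.242691 = 0.0242691
  π_2·L_2 = 0.29 × 0.019775 = 0.00573476
  π_3·L_3 = 0.61 × 0.00414413 = 0.00252792
Normaliser: 0.0242691 + 0.00573476 + 0.00252792 = 0.0325317
So the posterior for State 3 is 0.00252792 / 0.0325317 ≈ 0.078.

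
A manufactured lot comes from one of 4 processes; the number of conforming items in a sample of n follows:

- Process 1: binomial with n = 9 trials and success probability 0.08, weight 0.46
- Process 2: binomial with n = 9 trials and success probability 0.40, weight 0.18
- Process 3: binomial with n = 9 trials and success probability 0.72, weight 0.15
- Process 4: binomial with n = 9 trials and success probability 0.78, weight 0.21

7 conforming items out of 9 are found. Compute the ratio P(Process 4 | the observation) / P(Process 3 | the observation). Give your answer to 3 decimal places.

Posterior odds = (π_i f_i(x)) / (π_j f_j(x)); the normalising sum cancels.
Component likelihoods at x = 7 conforming items out of 9:
  f_1 = C(9,7)·0.08^7·0.92^2 = 36·2.09715e-08·0.8464 = 6.39011e-07
  f_2 = C(9,7)·0.40^7·0.60^2 = 36·0.0016384·0.36 = 0.0212337
  f_3 = C(9,7)·0.72^7·0.28^2 = 36·0.100306·0.0784 = 0.283104
  f_4 = C(9,7)·0.78^7·0.22^2 = 36·0.175656·0.0484 = 0.306062
Posterior odds = (π_4·f_4) / (π_3·f_3) = (0.21·0.306062) / (0.15·0.283104) = 0.0642731 / 0.0424656 ≈ 1.514

1.514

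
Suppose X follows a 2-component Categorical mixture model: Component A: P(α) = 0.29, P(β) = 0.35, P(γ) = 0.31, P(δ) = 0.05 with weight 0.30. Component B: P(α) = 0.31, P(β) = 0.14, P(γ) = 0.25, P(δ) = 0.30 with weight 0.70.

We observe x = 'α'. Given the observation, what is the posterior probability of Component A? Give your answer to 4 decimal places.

0.2862

Posterior ∝ prior × likelihood, so P(k | x) ∝ π_k f_k(x); normalise over all components.
Categorical probabilities:
  p_A = 0.29
  p_B = 0.31
Weight by the priors:
  π_A·p_A = 0.30 × 0.29 = 0.087
  π_B·p_B = 0.70 × 0.31 = 0.217
Normaliser: 0.087 + 0.217 = 0.304
P(Component A | x) ≈ 0.2862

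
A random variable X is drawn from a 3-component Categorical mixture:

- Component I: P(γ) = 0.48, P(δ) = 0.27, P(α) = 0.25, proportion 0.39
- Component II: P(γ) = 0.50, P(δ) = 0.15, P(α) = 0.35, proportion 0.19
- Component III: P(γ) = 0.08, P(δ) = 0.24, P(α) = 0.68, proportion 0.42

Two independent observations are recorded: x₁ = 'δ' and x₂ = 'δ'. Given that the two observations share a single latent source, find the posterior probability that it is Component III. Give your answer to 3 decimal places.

Posterior ∝ prior × likelihood, so P(k | x) ∝ π_k f_k(x); normalise over all components.
Since both observations come from the same component, the likelihood for component k is f_k(x₁)·f_k(x₂).
  L_I = [P(δ | comp) = 0.27] × [0.27] = 0.0729
  L_II = [P(δ | comp) = 0.15] × [0.15] = 0.0225
  L_III = [P(δ | comp) = 0.24] × [0.24] = 0.0576
Multiply by the mixture weights:
  π_I·L_I = 0.39 × 0.0729 = 0.028431
  π_II·L_II = 0.19 × 0.0225 = 0.004275
  π_III·L_III = 0.42 × 0.0576 = 0.024192
Evidence: 0.028431 + 0.004275 + 0.024192 = 0.056898
So the posterior for Component III is 0.024192 / 0.056898 ≈ 0.425.

0.425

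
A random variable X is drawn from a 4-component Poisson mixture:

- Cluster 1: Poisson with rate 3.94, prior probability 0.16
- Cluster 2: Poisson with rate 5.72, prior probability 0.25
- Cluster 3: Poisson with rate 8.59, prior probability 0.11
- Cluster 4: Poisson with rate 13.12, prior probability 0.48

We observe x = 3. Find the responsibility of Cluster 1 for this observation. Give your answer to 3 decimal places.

The responsibility of component k is π_k f_k(x) divided by Σ_j π_j f_j(x).
Component likelihoods at x = 3:
  p_1 = e^(−3.94)·3.94^3/3! = 0.198252
  p_2 = e^(−5.72)·5.72^3/3! = 0.102299
  p_3 = e^(−8.59)·8.59^3/3! = 0.0196444
  p_4 = e^(−13.12)·13.12^3/3! = 0.000754582
Prior × likelihood for each component:
  π_1·p_1 = 0.16 × 0.198252 = 0.0317203
  π_2·p_2 = 0.25 × 0.102299 = 0.0255748
  π_3·p_3 = 0.11 × 0.0196444 = 0.00216088
  π_4·p_4 = 0.48 × 0.000754582 = 0.0003622
Denominator: 0.0317203 + 0.0255748 + 0.00216088 + 0.0003622 = 0.0598182
So the posterior for Cluster 1 is 0.0317203 / 0.0598182 ≈ 0.530.

0.530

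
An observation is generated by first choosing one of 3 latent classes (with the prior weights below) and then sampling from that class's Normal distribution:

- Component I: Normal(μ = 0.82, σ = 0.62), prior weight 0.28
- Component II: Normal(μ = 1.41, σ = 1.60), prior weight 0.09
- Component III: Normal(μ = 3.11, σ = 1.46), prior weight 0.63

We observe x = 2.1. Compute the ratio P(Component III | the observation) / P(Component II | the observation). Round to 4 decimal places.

6.6272

Only the two components matter; the odds are (P(Z=i) f_i(x)) / (P(Z=j) f_j(x)).
Evaluate each component's likelihood at the observed value:
  f_I = (1/(0.62·√(2π)))·exp(−(2.1−0.82)²/(2·0.62²)) = 0.643455·exp(-2.13111) = 0.0763814
  f_II = (1/(1.60·√(2π)))·exp(−(2.1−1.41)²/(2·1.60²)) = 0.249339·exp(-0.09299) = 0.227199
  f_III = (1/(1.46·√(2π)))·exp(−(2.1−3.11)²/(2·1.46²)) = 0.273248·exp(-0.23928) = 0.215099
Posterior odds = (P(Z=III)·f_III) / (P(Z=II)·f_II) = (0.63·0.215099) / (0.09·0.227199) = 0.135513 / 0.0204479 ≈ 6.6272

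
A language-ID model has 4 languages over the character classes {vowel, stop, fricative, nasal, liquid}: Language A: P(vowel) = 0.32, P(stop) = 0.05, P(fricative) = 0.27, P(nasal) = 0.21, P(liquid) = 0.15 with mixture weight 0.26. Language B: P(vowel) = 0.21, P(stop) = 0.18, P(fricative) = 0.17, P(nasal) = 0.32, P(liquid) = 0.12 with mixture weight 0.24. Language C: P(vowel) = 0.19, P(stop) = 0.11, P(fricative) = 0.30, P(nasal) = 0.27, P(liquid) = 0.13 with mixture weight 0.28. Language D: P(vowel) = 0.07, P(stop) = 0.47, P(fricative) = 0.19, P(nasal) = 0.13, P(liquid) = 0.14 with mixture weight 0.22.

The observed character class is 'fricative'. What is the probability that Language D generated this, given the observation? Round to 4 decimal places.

0.1765

P(component k | x) = π_k·f_k(x) / marginal(x), where marginal(x) = Σ_j π_j·f_j(x).
Evaluate each component's likelihood at the observed value:
  p_A = 0.27
  p_B = 0.17
  p_C = 0.3
  p_D = 0.19
Weight by the priors:
  π_A·p_A = 0.26 × 0.27 = 0.0702
  π_B·p_B = 0.24 × 0.17 = 0.0408
  π_C·p_C = 0.28 × 0.3 = 0.084
  π_D·p_D = 0.22 × 0.19 = 0.0418
Marginal: 0.0702 + 0.0408 + 0.084 + 0.0418 = 0.2368
So the posterior for Language D is 0.0418 / 0.2368 ≈ 0.1765.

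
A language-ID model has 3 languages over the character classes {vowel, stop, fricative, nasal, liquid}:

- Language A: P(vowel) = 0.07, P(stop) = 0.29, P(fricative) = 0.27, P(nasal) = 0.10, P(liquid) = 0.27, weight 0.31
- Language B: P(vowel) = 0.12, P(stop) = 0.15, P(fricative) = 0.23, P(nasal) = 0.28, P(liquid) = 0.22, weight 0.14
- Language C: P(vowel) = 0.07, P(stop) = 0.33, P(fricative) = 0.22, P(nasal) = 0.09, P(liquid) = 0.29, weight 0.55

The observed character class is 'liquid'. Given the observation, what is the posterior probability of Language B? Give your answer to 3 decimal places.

0.112

The responsibility of component k is π_k f_k(x) divided by Σ_j π_j f_j(x).
Component likelihoods at x = 'liquid':
  f_A = P(liquid | comp) = 0.27
  f_B = P(liquid | comp) = 0.22
  f_C = P(liquid | comp) = 0.29
Prior × likelihood for each component:
  π_A·f_A = 0.31 × 0.27 = 0.0837
  π_B·f_B = 0.14 × 0.22 = 0.0308
  π_C·f_C = 0.55 × 0.29 = 0.1595
Evidence: 0.0837 + 0.0308 + 0.1595 = 0.274
P(Language B | x) = 0.0308 / 0.274 ≈ 0.112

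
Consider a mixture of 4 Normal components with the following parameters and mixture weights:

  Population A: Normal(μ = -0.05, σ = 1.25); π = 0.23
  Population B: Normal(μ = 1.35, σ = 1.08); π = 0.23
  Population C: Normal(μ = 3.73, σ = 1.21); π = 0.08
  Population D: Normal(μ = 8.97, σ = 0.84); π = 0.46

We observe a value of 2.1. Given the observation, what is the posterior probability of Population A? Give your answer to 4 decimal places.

P(component k | x) = w_k·f_k(x) / marginal(x), where marginal(x) = Σ_j w_j·f_j(x).
Normal densities:
  p_A = 0.0727096
  p_B = 0.290246
  p_C = 0.133066
  p_D = 1.41861e-15
Prior × likelihood for each component:
  w_A·p_A = 0.23 × 0.0727096 = 0.0167232
  w_B·p_B = 0.23 × 0.290246 = 0.0667566
  w_C·p_C = 0.08 × 0.133066 = 0.0106453
  w_D·p_D = 0.46 × 1.41861e-15 = 6.5256e-16
Normaliser: 0.0167232 + 0.0667566 + 0.0106453 + 6.5256e-16 = 0.0941251
P(Population A | 2.1) = 0.0167232 / 0.0941251 ≈ 0.1777

0.1777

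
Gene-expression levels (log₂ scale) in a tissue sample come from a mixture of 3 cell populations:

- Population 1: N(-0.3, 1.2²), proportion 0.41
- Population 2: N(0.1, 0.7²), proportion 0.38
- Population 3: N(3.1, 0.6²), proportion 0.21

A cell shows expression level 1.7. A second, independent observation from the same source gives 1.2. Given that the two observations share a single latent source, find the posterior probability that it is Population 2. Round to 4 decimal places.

0.3357

By Bayes' theorem, P(k | x) = π_k f_k(x) / Σ_j π_j f_j(x).
Since both observations come from the same component, the likelihood for component k is f_k(x₁)·f_k(x₂).
  L_1 = [0.0828976] × [0.152208] = 0.0126176
  L_2 = [0.0418147] × [0.165803] = 0.00693298
  L_3 = [0.0437031] × [0.00441829] = 0.000193093
Prior × likelihood for each component:
  π_1·L_1 = 0.41 × 0.0126176 = 0.00517323
  π_2·L_2 = 0.38 × 0.00693298 = 0.00263453
  π_3·L_3 = 0.21 × 0.000193093 = 4.05496e-05
Denominator: 0.00517323 + 0.00263453 + 4.05496e-05 = 0.00784832
P(Population 2 | x) = 0.00263453 / 0.00784832 ≈ 0.3357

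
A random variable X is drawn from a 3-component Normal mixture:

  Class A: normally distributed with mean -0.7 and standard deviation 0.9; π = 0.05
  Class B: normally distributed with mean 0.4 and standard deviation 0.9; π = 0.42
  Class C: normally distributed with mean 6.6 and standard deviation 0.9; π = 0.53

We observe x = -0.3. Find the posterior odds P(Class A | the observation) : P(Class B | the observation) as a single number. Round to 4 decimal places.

Since P(k|x) ∝ P(Z=k) f_k(x), the posterior odds are P(Z=i) f_i(x) / (P(Z=j) f_j(x)).
Component likelihoods at x = -0.3:
  p_A = (1/(0.9·√(2π)))·exp(−(-0.3−-0.7)²/(2·0.9²)) = 0.443269·exp(-0.09877) = 0.401582
  p_B = (1/(0.9·√(2π)))·exp(−(-0.3−0.4)²/(2·0.9²)) = 0.443269·exp(-0.30247) = 0.327572
  p_C = (1/(0.9·√(2π)))·exp(−(-0.3−6.6)²/(2·0.9²)) = 0.443269·exp(-29.38889) = 7.6425e-14
0.0200791 / 0.13758 ≈ 0.1459

0.1459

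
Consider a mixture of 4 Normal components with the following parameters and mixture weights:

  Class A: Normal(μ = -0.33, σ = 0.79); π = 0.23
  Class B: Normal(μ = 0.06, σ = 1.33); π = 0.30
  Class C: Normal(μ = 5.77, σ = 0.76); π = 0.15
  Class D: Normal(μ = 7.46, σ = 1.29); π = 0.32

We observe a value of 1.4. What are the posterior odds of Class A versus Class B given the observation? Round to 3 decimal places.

The posterior odds equal the prior odds times the likelihood ratio: (P(Z=i)/P(Z=j))·(f_i(x)/f_j(x)).
Evaluate each component's likelihood at the observed value:
  L_A = (1/(0.79·√(2π)))·exp(−(1.4−-0.33)²/(2·0.79²)) = 0.504990·exp(-2.39777) = 0.0459138
  L_B = (1/(1.33·√(2π)))·exp(−(1.4−0.06)²/(2·1.33²)) = 0.299957·exp(-0.50755) = 0.180565
  L_C = (1/(0.76·√(2π)))·exp(−(1.4−5.77)²/(2·0.76²)) = 0.524924·exp(-16.53125) = 3.47269e-08
  L_D = (1/(1.29·√(2π)))·exp(−(1.4−7.46)²/(2·1.29²)) = 0.309258·exp(-11.03407) = 4.9921e-06
Posterior odds = (P(Z=A)·L_A) / (P(Z=B)·L_B) = (0.23·0.0459138) / (0.30·0.180565) = 0.0105602 / 0.0541695 ≈ 0.195

0.195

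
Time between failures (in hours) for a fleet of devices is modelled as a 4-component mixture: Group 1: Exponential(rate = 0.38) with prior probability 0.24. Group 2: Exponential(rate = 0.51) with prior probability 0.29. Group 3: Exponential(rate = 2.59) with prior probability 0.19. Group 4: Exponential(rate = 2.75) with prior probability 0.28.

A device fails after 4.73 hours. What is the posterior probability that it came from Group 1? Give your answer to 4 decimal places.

Posterior ∝ prior × likelihood, so P(k | x) ∝ w_k f_k(x); normalise over all components.
Evaluate each component's likelihood at the observed value:
  p_1 = 0.0629771
  p_2 = 0.0457006
  p_3 = 1.23848e-05
  p_4 = 6.16946e-06
Multiply by the mixture weights:
  w_1·p_1 = 0.24 × 0.0629771 = 0.0151145
  w_2·p_2 = 0.29 × 0.0457006 = 0.0132532
  w_3·p_3 = 0.19 × 1.23848e-05 = 2.35311e-06
  w_4·p_4 = 0.28 × 6.16946e-06 = 1.72745e-06
Marginal: 0.0151145 + 0.0132532 + 2.35311e-06 + 1.72745e-06 = 0.0283718
Responsibility of Group 1: 0.0151145 / 0.0283718 ≈ 0.5327

0.5327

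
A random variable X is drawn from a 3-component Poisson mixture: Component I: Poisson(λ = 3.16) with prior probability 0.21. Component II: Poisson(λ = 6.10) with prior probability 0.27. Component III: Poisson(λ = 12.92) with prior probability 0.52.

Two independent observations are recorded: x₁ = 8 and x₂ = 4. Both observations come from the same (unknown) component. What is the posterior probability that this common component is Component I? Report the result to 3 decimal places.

By Bayes' theorem, P(k | x) = π_k f_k(x) / Σ_j π_j f_j(x).
Since both observations come from the same component, the likelihood for component k is f_k(x₁)·f_k(x₂).
  p_I = [0.0104618] × [0.176265] = 0.00184405
  p_II = [0.10664] × [0.129393] = 0.0137986
  p_III = [0.0471514] × [0.00284285] = 0.000134044
Multiply by the mixture weights:
  π_I·p_I = 0.21 × 0.00184405 = 0.00038725
  π_II·p_II = 0.27 × 0.0137986 = 0.00372561
  π_III·p_III = 0.52 × 0.000134044 = 6.97031e-05
Sum: 0.00038725 + 0.00372561 + 6.97031e-05 = 0.00418256
P(Component I | x₁,x₂) = 0.00038725 / 0.00418256 ≈ 0.093

0.093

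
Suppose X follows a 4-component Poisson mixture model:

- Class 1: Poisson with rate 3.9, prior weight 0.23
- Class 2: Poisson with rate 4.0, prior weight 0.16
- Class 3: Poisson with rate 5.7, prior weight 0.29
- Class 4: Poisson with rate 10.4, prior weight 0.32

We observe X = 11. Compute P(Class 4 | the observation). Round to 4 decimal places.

Apply Bayes' rule: the posterior for each component is proportional to its prior times its likelihood at x.
Evaluate each component's likelihood at the observed value:
  p_1 = e^(−3.9)·3.9^11/11! = 0.00160993
  p_2 = e^(−4.0)·4.0^11/11! = 0.00192454
  p_3 = e^(−5.7)·5.7^11/11! = 0.0172977
  p_4 = e^(−10.4)·10.4^11/11! = 0.117368
Unnormalised posteriors:
  π_1·p_1 = 0.23 × 0.00160993 = 0.000370283
  π_2·p_2 = 0.16 × 0.00192454 = 0.000307926
  π_3·p_3 = 0.29 × 0.0172977 = 0.00501634
  π_4·p_4 = 0.32 × 0.117368 = 0.0375576
Normaliser: 0.000370283 + 0.000307926 + 0.00501634 + 0.0375576 = 0.0432522
Responsibility of Class 4: 0.0375576 / 0.0432522 ≈ 0.8683

0.8683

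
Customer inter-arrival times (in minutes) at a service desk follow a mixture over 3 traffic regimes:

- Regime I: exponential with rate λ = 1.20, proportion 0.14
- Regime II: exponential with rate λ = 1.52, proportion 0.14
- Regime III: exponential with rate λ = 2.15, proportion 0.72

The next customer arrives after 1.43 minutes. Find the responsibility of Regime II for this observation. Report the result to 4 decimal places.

P(component k | x) = π_k·f_k(x) / marginal(x), where marginal(x) = Σ_j π_j·f_j(x).
Evaluate each component's likelihood at the observed value:
  p_I = 1.20·e^(−1.20·1.43) = 1.20·e^(−1.7160) = 0.215741
  p_II = 1.52·e^(−1.52·1.43) = 1.52·e^(−2.1736) = 0.172926
  p_III = 2.15·e^(−2.15·1.43) = 2.15·e^(−3.0745) = 0.0993574
Multiply by the mixture weights:
  π_I·p_I = 0.14 × 0.215741 = 0.0302037
  π_II·p_II = 0.14 × 0.172926 = 0.0242097
  π_III·p_III = 0.72 × 0.0993574 = 0.0715373
Sum: 0.0302037 + 0.0242097 + 0.0715373 = 0.125951
Responsibility of Regime II: 0.0242097 / 0.125951 ≈ 0.1922

0.1922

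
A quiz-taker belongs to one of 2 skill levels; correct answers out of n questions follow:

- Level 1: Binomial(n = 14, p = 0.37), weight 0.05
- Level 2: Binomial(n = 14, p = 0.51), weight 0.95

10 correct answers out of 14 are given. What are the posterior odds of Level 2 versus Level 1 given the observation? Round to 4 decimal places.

The posterior odds equal the prior odds times the likelihood ratio: (π_i/π_j)·(f_i(x)/f_j(x)).
Binomial probabilities:
  f_1 = C(14,10)·0.37^10·0.63^4 = 1001·4.80858e-05·0.15753 = 0.00758252
  f_2 = C(14,10)·0.51^10·0.49^4 = 1001·0.00119042·0.057648 = 0.0686942
Odds = (0.95/0.05) × (0.0686942/0.00758252) = 19 × 9.05955 ≈ 172.1315

172.1315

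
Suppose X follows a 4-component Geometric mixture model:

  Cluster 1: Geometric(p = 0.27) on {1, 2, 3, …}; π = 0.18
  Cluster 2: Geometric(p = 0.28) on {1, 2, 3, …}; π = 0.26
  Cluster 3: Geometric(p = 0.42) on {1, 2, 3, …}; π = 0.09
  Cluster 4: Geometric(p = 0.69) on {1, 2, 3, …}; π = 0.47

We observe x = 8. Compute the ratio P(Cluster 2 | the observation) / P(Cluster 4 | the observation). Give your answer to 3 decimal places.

Since P(k|x) ∝ π_k f_k(x), the posterior odds are π_i f_i(x) / (π_j f_j(x)).
Component likelihoods at x = 8:
  p_1 = 0.27·(1−0.27)^7 = 0.27·0.110474 = 0.029828
  p_2 = 0.28·(1−0.28)^7 = 0.28·0.100306 = 0.0280857
  p_3 = 0.42·(1−0.42)^7 = 0.42·0.0220798 = 0.00927353
  p_4 = 0.69·(1−0.69)^7 = 0.69·0.000275126 = 0.000189837
0.00730229 / 8.92234e-05 ≈ 81.843

81.843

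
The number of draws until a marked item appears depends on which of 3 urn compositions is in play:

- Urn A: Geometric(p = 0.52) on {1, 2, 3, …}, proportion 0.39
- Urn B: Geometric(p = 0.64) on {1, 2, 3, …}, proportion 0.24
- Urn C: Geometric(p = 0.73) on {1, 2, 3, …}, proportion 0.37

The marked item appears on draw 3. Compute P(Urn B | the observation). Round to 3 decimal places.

0.231

Posterior ∝ prior × likelihood, so P(k | x) ∝ w_k f_k(x); normalise over all components.
Component likelihoods at x = 3:
  p_A = 0.52·(1−0.52)^2 = 0.52·0.2304 = 0.119808
  p_B = 0.64·(1−0.64)^2 = 0.64·0.1296 = 0.082944
  p_C = 0.73·(1−0.73)^2 = 0.73·0.0729 = 0.053217
Prior × likelihood for each component:
  w_A·p_A = 0.39 × 0.119808 = 0.0467251
  w_B·p_B = 0.24 × 0.082944 = 0.0199066
  w_C·p_C = 0.37 × 0.053217 = 0.0196903
Sum: 0.0467251 + 0.0199066 + 0.0196903 = 0.086322
So the posterior for Urn B is 0.0199066 / 0.086322 ≈ 0.231.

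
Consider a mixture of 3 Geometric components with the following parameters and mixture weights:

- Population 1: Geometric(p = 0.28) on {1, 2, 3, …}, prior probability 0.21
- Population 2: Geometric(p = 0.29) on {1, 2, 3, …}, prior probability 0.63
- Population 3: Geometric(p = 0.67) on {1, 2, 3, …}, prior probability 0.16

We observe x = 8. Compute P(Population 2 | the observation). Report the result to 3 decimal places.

0.737

Posterior ∝ prior × likelihood, so P(k | x) ∝ w_k f_k(x); normalise over all components.
Component likelihoods at x = 8:
  f_1 = 0.0280857
  f_2 = 0.0263758
  f_3 = 0.000285544
Multiply by the mixture weights:
  w_1·f_1 = 0.21 × 0.0280857 = 0.005898
  w_2·f_2 = 0.63 × 0.0263758 = 0.0166168
  w_3·f_3 = 0.16 × 0.000285544 = 4.5687e-05
Sum: 0.005898 + 0.0166168 + 4.5687e-05 = 0.0225605
P(Population 2 | data) = 0.0166168 / 0.0225605 ≈ 0.737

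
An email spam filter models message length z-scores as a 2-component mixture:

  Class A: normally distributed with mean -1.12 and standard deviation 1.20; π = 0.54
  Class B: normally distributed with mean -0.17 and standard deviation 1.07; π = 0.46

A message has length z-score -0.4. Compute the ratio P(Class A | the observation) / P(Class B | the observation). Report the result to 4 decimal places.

0.8947

Only the two components matter; the odds are (P(Z=i) f_i(x)) / (P(Z=j) f_j(x)).
Normal densities:
  f_A = 0.277687
  f_B = 0.364328
Posterior odds = (P(Z=A)·f_A) / (P(Z=B)·f_B) = (0.54·0.277687) / (0.46·0.364328) = 0.149951 / 0.167591 ≈ 0.8947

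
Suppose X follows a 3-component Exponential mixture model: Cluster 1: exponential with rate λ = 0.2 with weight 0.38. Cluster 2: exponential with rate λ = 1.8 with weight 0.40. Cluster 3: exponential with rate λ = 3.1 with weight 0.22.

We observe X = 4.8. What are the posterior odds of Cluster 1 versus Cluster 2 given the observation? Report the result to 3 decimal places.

228.488

The posterior odds equal the prior odds times the likelihood ratio: (π_i/π_j)·(f_i(x)/f_j(x)).
Component likelihoods at x = 4.8:
  f_1 = 0.0765786
  f_2 = 0.000318396
  f_3 = 1.0692e-06
Odds = (0.38/0.40) × (0.0765786/0.000318396) = 0.95 × 240.513 ≈ 228.488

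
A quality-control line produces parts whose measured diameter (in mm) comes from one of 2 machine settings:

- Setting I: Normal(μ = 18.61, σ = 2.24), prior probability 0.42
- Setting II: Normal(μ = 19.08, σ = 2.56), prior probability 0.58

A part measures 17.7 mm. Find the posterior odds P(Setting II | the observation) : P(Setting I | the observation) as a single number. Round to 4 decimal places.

1.1348

Since P(k|x) ∝ π_k f_k(x), the posterior odds are π_i f_i(x) / (π_j f_j(x)).
Evaluate each component's likelihood at the observed value:
  f_I = 0.163993
  f_II = 0.134763
Odds = (0.58/0.42) × (0.134763/0.163993) = 1.38095 × 0.821761 ≈ 1.1348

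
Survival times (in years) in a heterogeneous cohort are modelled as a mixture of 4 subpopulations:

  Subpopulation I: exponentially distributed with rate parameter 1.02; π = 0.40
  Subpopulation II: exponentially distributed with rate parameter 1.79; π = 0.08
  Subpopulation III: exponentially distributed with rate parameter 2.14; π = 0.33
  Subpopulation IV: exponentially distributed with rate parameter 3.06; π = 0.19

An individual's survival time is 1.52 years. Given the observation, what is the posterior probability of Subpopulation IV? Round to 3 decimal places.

Apply Bayes' rule: the posterior for each component is proportional to its prior times its likelihood at x.
Evaluate each component's likelihood at the observed value:
  p_I = 0.216406
  p_II = 0.117822
  p_III = 0.0827448
  p_IV = 0.0292234
Unnormalised posteriors:
  π_I·p_I = 0.40 × 0.216406 = 0.0865625
  π_II·p_II = 0.08 × 0.117822 = 0.00942572
  π_III·p_III = 0.33 × 0.0827448 = 0.0273058
  π_IV·p_IV = 0.19 × 0.0292234 = 0.00555245
Normaliser: 0.0865625 + 0.00942572 + 0.0273058 + 0.00555245 = 0.128846
Responsibility of Subpopulation IV: 0.00555245 / 0.128846 ≈ 0.043

0.043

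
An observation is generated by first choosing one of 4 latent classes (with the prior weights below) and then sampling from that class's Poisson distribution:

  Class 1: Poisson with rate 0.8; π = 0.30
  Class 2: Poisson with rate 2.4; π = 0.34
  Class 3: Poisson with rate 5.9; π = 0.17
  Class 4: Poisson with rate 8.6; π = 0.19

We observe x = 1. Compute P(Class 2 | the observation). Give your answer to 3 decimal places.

By Bayes' theorem, P(k | x) = P(Z=k) f_k(x) / Σ_j P(Z=j) f_j(x).
Component likelihoods at x = 1:
  f_1 = e^(−0.8)·0.8^1/1! = 0.359463
  f_2 = e^(−2.4)·2.4^1/1! = 0.217723
  f_3 = e^(−5.9)·5.9^1/1! = 0.0161627
  f_4 = e^(−8.6)·8.6^1/1! = 0.00158331
Unnormalised posteriors:
  P(Z=1)·f_1 = 0.30 × 0.359463 = 0.107839
  P(Z=2)·f_2 = 0.34 × 0.217723 = 0.0740258
  P(Z=3)·f_3 = 0.17 × 0.0161627 = 0.00274766
  P(Z=4)·f_4 = 0.19 × 0.00158331 = 0.000300829
Evidence: 0.107839 + 0.0740258 + 0.00274766 + 0.000300829 = 0.184913
Responsibility of Class 2: 0.0740258 / 0.184913 ≈ 0.400

0.400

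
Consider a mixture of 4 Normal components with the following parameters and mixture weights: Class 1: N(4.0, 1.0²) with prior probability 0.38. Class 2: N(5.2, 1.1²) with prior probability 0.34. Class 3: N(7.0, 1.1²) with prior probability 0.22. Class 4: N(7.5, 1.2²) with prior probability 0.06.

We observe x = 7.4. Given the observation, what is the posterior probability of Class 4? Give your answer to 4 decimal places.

0.1779

P(component k | x) = π_k·f_k(x) / marginal(x), where marginal(x) = Σ_j π_j·f_j(x).
Component likelihoods at x = 7.4:
  L_1 = (1/(1.0·√(2π)))·exp(−(7.4−4.0)²/(2·1.0²)) = 0.398942·exp(-5.78000) = 0.00123222
  L_2 = (1/(1.1·√(2π)))·exp(−(7.4−5.2)²/(2·1.1²)) = 0.362675·exp(-2.00000) = 0.0490827
  L_3 = (1/(1.1·√(2π)))·exp(−(7.4−7.0)²/(2·1.1²)) = 0.362675·exp(-0.06612) = 0.339472
  L_4 = (1/(1.2·√(2π)))·exp(−(7.4−7.5)²/(2·1.2²)) = 0.332452·exp(-0.00347) = 0.3313
Prior × likelihood for each component:
  π_1·L_1 = 0.38 × 0.00123222 = 0.000468243
  π_2·L_2 = 0.34 × 0.0490827 = 0.0166881
  π_3·L_3 = 0.22 × 0.339472 = 0.0746838
  π_4·L_4 = 0.06 × 0.3313 = 0.019878
Marginal: 0.000468243 + 0.0166881 + 0.0746838 + 0.019878 = 0.111718
So the posterior for Class 4 is 0.019878 / 0.111718 ≈ 0.1779.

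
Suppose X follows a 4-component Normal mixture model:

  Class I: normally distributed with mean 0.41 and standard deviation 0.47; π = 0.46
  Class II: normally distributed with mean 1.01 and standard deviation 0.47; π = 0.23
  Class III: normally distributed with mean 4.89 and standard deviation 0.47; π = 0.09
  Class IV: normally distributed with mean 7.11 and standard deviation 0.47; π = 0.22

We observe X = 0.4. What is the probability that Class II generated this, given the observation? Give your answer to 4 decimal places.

0.1772

The responsibility of component k is π_k f_k(x) divided by Σ_j π_j f_j(x).
Normal densities:
  p_I = (1/(0.47·√(2π)))·exp(−(0.4−0.41)²/(2·0.47²)) = 0.848813·exp(-0.00023) = 0.848621
  p_II = (1/(0.47·√(2π)))·exp(−(0.4−1.01)²/(2·0.47²)) = 0.848813·exp(-0.84224) = 0.365623
  p_III = (1/(0.47·√(2π)))·exp(−(0.4−4.89)²/(2·0.47²)) = 0.848813·exp(-45.63173) = 1.29182e-20
  p_IV = (1/(0.47·√(2π)))·exp(−(0.4−7.11)²/(2·0.47²)) = 0.848813·exp(-101.91059) = 4.67309e-45
Multiply by the mixture weights:
  π_I·p_I = 0.46 × 0.848621 = 0.390366
  π_II·p_II = 0.23 × 0.365623 = 0.0840933
  π_III·p_III = 0.09 × 1.29182e-20 = 1.16264e-21
  π_IV·p_IV = 0.22 × 4.67309e-45 = 1.02808e-45
Sum: 0.390366 + 0.0840933 + 1.16264e-21 + 1.02808e-45 = 0.474459
So the posterior for Class II is 0.0840933 / 0.474459 ≈ 0.1772.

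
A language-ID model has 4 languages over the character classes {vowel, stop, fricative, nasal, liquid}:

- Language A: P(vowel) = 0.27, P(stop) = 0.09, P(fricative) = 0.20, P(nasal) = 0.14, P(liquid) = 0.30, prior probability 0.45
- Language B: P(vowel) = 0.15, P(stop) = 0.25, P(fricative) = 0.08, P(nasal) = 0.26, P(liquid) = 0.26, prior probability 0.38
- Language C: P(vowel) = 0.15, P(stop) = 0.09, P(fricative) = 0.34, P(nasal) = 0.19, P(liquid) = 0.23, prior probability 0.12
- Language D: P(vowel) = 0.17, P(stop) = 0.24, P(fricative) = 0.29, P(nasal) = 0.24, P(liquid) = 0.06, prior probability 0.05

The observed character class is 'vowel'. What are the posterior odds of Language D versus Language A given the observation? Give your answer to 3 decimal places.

0.070

Posterior odds = (π_i f_i(x)) / (π_j f_j(x)); the normalising sum cancels.
Evaluate each component's likelihood at the observed value:
  L_A = P(vowel | comp) = 0.27
  L_B = P(vowel | comp) = 0.15
  L_C = P(vowel | comp) = 0.15
  L_D = P(vowel | comp) = 0.17
Odds = (0.05/0.45) × (0.17/0.27) = 0.111111 × 0.62963 ≈ 0.070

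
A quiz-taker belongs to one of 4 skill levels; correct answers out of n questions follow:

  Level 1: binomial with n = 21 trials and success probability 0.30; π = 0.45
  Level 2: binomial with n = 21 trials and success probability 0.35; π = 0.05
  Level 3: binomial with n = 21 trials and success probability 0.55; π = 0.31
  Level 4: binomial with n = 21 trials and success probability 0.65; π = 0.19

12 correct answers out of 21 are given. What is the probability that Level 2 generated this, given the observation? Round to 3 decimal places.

0.013

By Bayes' theorem, P(k | x) = π_k f_k(x) / Σ_j π_j f_j(x).
Component likelihoods at x = 12 correct answers out of 21:
  f_1 = C(21,12)·0.30^12·0.70^9 = 293930·5.31441e-07·0.0403536 = 0.00630349
  f_2 = C(21,12)·0.35^12·0.65^9 = 293930·3.37922e-06·0.0207119 = 0.0205722
  f_3 = C(21,12)·0.55^12·0.45^9 = 293930·0.000766218·0.000756681 = 0.170415
  f_4 = C(21,12)·0.65^12·0.35^9 = 293930·0.00568801·7.88156e-05 = 0.13177
Prior × likelihood for each component:
  π_1·f_1 = 0.45 × 0.00630349 = 0.00283657
  π_2·f_2 = 0.05 × 0.0205722 = 0.00102861
  π_3·f_3 = 0.31 × 0.170415 = 0.0528288
  π_4·f_4 = 0.19 × 0.13177 = 0.0250363
Sum: 0.00283657 + 0.00102861 + 0.0528288 + 0.0250363 = 0.0817303
P(Level 2 | x) ≈ 0.013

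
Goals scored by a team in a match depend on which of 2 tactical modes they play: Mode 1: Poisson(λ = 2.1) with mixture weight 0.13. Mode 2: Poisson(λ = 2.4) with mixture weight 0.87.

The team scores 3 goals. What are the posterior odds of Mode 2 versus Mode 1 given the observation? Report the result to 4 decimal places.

7.4005

The posterior odds equal the prior odds times the likelihood ratio: (w_i/w_j)·(f_i(x)/f_j(x)).
Evaluate each component's likelihood at the observed value:
  p_1 = e^(−2.1)·2.1^3/3! = 0.189011
  p_2 = e^(−2.4)·2.4^3/3! = 0.209014
Odds = (0.87/0.13) × (0.209014/0.189011) = 6.69231 × 1.10583 ≈ 7.4005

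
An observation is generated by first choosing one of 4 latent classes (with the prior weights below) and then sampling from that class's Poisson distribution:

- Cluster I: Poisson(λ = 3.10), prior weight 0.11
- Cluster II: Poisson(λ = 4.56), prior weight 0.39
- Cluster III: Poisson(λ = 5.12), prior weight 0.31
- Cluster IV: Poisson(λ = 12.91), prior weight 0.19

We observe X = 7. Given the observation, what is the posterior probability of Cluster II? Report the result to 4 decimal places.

0.4404

Posterior ∝ prior × likelihood, so P(k | x) ∝ π_k f_k(x); normalise over all components.
Poisson probabilities:
  f_I = e^(−3.10)·3.10^7/7! = 0.0245917
  f_II = e^(−4.56)·4.56^7/7! = 0.0851021
  f_III = e^(−5.12)·5.12^7/7! = 0.109363
  f_IV = e^(−12.91)·12.91^7/7! = 0.02933
Weight by the priors:
  π_I·f_I = 0.11 × 0.0245917 = 0.00270509
  π_II·f_II = 0.39 × 0.0851021 = 0.0331898
  π_III·f_III = 0.31 × 0.109363 = 0.0339026
  π_IV·f_IV = 0.19 × 0.02933 = 0.00557269
Denominator: 0.00270509 + 0.0331898 + 0.0339026 + 0.00557269 = 0.0753702
So the posterior for Cluster II is 0.0331898 / 0.0753702 ≈ 0.4404.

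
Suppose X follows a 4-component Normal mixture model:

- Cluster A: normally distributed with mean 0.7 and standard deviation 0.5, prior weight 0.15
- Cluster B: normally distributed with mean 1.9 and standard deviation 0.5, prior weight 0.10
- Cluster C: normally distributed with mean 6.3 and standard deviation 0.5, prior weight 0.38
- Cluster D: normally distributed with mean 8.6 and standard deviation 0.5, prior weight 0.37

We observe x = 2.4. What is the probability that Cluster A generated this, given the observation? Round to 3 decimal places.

P(component k | x) = π_k·f_k(x) / marginal(x), where marginal(x) = Σ_j π_j·f_j(x).
Evaluate each component's likelihood at the observed value:
  L_A = 0.00246444
  L_B = 0.483941
  L_C = 4.90571e-14
  L_D = 3.26122e-34
Unnormalised posteriors:
  π_A·L_A = 0.15 × 0.00246444 = 0.000369666
  π_B·L_B = 0.10 × 0.483941 = 0.0483941
  π_C·L_C = 0.38 × 4.90571e-14 = 1.86417e-14
  π_D·L_D = 0.37 × 3.26122e-34 = 1.20665e-34
Sum: 0.000369666 + 0.0483941 + 1.86417e-14 + 1.20665e-34 = 0.0487638
Responsibility of Cluster A: 0.000369666 / 0.0487638 ≈ 0.008

0.008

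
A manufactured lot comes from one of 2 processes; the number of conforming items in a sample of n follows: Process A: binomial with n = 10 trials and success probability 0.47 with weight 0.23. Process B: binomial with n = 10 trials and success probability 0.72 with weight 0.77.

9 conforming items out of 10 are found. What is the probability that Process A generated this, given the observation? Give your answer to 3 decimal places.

By Bayes' theorem, P(k | x) = P(Z=k) f_k(x) / Σ_j P(Z=j) f_j(x).
Component likelihoods at x = 9 conforming items out of 10:
  L_A = C(10,9)·0.47^9·0.53^1 = 10·0.00111913·0.53 = 0.00593139
  L_B = C(10,9)·0.72^9·0.28^1 = 10·0.0519987·0.28 = 0.145596
Weight by the priors:
  P(Z=A)·L_A = 0.23 × 0.00593139 = 0.00136422
  P(Z=B)·L_B = 0.77 × 0.145596 = 0.112109
Denominator: 0.00136422 + 0.112109 = 0.113473
So the posterior for Process A is 0.00136422 / 0.113473 ≈ 0.012.

0.012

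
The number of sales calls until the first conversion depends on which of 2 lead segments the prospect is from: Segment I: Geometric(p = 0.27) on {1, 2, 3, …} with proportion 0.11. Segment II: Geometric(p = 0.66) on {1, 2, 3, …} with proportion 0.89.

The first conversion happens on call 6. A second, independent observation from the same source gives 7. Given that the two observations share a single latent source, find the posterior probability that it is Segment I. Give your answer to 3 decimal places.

Posterior ∝ prior × likelihood, so P(k | x) ∝ P(Z=k) f_k(x); normalise over all components.
Since both observations come from the same component, the likelihood for component k is f_k(x₁)·f_k(x₂).
  L_I = [0.27·(1−0.27)^5 = 0.27·0.207307 = 0.0559729] × [0.0408602] = 0.00228707
  L_II = [0.66·(1−0.66)^5 = 0.66·0.00454354 = 0.00299874] × [0.00101957] = 3.05743e-06
Weight by the priors:
  P(Z=I)·L_I = 0.11 × 0.00228707 = 0.000251577
  P(Z=II)·L_II = 0.89 × 3.05743e-06 = 2.72111e-06
Marginal: 0.000251577 + 2.72111e-06 = 0.000254299
P(Segment I | x₁,x₂) ≈ 0.989

0.989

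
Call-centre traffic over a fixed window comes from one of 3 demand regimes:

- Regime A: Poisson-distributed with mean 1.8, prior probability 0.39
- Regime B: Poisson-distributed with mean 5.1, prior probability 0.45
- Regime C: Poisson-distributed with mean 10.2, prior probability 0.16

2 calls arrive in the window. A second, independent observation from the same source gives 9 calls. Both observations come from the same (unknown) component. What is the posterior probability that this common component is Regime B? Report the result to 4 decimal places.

0.9673

Posterior ∝ prior × likelihood, so P(k | x) ∝ π_k f_k(x); normalise over all components.
Since both observations come from the same component, the likelihood for component k is f_k(x₁)·f_k(x₂).
  p_A = [0.267784] × [9.03565e-05] = 2.4196e-05
  p_B = [0.0792882] × [0.0392163] = 0.00310939
  p_C = [0.0019336] × [0.122415] = 0.000236702
Prior × likelihood for each component:
  π_A·p_A = 0.39 × 2.4196e-05 = 9.43646e-06
  π_B·p_B = 0.45 × 0.00310939 = 0.00139923
  π_C·p_C = 0.16 × 0.000236702 = 3.78723e-05
Sum: 9.43646e-06 + 0.00139923 + 3.78723e-05 = 0.00144653
P(Regime B | data) = 0.00139923 / 0.00144653 ≈ 0.9673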